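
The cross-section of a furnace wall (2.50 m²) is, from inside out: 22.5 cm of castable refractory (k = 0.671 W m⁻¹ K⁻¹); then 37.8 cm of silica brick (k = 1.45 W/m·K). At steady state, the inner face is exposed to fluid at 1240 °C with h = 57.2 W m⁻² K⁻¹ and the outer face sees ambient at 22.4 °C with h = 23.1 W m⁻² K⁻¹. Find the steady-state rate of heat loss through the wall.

Q = 4630 W

Series thermal resistances, inner to outer:
  R_conv,in = 1/(hA) = 1/(57.2·2.50) = 0.006993 K/W
  R_castable refractory = L/(kA) = 0.225/(0.671·2.50) = 0.1341 K/W
  R_silica brick = L/(kA) = 0.378/(1.45·2.50) = 0.1043 K/W
  R_conv,out = 1/(hA) = 1/(23.1·2.50) = 0.01732 K/W
ΣR = 0.006993 + 0.1341 + 0.1043 + 0.01732 = 0.2627 K/W
Q = ΔT/ΣR = (1240 °C − 22.4 °C)/0.2627 = 4630 W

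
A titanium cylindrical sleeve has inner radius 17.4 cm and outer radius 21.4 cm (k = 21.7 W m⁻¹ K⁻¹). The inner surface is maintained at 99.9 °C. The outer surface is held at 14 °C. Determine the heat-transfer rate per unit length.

Q' = 2πk·ΔT/ln(r₂/r₁) = 2π × 21.7 × 85.9 / ln(0.214/0.174) = 56600 W/m

Q' = 56600 W/m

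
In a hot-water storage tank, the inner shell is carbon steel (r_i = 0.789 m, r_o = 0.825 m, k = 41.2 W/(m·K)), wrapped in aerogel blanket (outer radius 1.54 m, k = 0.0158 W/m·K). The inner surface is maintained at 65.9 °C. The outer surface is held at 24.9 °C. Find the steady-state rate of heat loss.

Series thermal resistances, inner to outer:
  R_carbon steel = (1/0.789 − 1/0.825)/(4πk) = 0.05531/(4π·41.2) = 1.068×10^-4 K/W
  R_aerogel blanket = (1/0.825 − 1/1.54)/(4πk) = 0.5628/(4π·0.0158) = 2.834 K/W
ΣR = 1.068×10^-4 + 2.834 = 2.834 K/W
Q = ΔT/ΣR = (65.9 °C − 24.9 °C)/2.834 = 14.5 W

Q = 14.5 W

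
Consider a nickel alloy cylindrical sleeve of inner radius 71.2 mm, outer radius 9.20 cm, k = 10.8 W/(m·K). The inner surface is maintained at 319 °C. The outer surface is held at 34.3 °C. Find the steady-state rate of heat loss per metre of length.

Q' = 2πk·ΔT/ln(r₂/r₁) = 2π × 10.8 × 284.7 / ln(0.0920/0.0712) = 75400 W/m

Q' = 75400 W/m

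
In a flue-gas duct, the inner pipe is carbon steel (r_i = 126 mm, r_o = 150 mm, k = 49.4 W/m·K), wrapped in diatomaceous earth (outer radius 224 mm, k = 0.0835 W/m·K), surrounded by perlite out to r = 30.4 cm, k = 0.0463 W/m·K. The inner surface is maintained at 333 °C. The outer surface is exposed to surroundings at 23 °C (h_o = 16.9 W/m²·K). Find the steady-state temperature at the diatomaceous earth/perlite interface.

T = 205 °C

Treat each layer as a resistance in series:
  R'_carbon steel = ln(0.150/0.126)/(2πk) = 0.1744/(2π·49.4) = 5.617×10^-4 m·K/W
  R'_diatomaceous earth = ln(0.224/0.150)/(2πk) = 0.4010/(2π·0.0835) = 0.7643 m·K/W
  R'_perlite = ln(0.304/0.224)/(2πk) = 0.3054/(2π·0.0463) = 1.050 m·K/W
  R'_conv,out = 1/(2πr h) = 1/(2π·0.304·16.9) = 0.03098 m·K/W
ΣR = 5.617×10^-4 + 0.7643 + 1.050 + 0.03098 = 1.846 m·K/W
Q' = ΔT/ΣR = (333 °C − 23 °C)/1.846 = 167.9 W/m
From the inner boundary to the diatomaceous earth/perlite interface, ΣR_partial = 0.7649 m·K/W.
T_interface = T_in − Q'·ΣR_partial = 333 °C − (167.9)(0.7649) = 205 °C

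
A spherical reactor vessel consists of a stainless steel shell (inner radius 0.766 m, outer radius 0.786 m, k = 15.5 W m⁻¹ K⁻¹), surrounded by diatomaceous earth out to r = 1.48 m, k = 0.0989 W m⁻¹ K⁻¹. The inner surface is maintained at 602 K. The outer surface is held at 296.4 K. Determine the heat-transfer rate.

Q = 636 W

Resistance network (inner→outer):
  R_stainless steel = (1/0.766 − 1/0.786)/(4πk) = 0.03322/(4π·15.5) = 1.705×10^-4 K/W
  R_diatomaceous earth = (1/0.786 − 1/1.48)/(4πk) = 0.5966/(4π·0.0989) = 0.4800 K/W
ΣR = 1.705×10^-4 + 0.4800 = 0.4802 K/W
Q = ΔT/ΣR = (602 K − 296.4 K)/0.4802 = 636 W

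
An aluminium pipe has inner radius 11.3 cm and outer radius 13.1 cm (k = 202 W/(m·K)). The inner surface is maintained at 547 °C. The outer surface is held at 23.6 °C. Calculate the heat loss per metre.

Q' = 4.49×10^6 W/m

Q' = 2πk·ΔT/ln(r₂/r₁) = 2π × 202 × 523.4 / ln(0.131/0.113) = 4.49×10^6 W/m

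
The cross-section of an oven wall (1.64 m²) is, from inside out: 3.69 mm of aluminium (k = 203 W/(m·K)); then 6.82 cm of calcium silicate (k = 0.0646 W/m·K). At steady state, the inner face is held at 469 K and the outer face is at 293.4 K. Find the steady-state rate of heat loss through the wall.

Resistance network (inner→outer):
  R_aluminium = L/(kA) = 0.00369/(203·1.64) = 1.108×10^-5 K/W
  R_calcium silicate = L/(kA) = 0.0682/(0.0646·1.64) = 0.6437 K/W
ΣR = 1.108×10^-5 + 0.6437 = 0.6437 K/W
Q = ΔT/ΣR = (469 K − 293.4 K)/0.6437 = 273 W

Q = 273 W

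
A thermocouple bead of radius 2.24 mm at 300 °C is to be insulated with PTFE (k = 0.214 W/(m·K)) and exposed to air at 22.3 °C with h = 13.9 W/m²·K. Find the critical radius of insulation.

For a sphere, r_cr = 2k_ins/h = 2·0.214/13.9 = 0.0308 m = 3.08 cm

r_cr = 3.08 cm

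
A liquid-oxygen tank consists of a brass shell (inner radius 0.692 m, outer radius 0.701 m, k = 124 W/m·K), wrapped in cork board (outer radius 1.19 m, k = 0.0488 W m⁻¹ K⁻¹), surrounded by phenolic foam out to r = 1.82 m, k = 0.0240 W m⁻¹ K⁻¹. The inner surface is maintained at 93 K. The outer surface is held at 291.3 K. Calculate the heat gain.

Series thermal resistances, inner to outer:
  R_brass = (1/0.692 − 1/0.701)/(4πk) = 0.01855/(4π·124) = 1.191×10^-5 K/W
  R_cork board = (1/0.701 − 1/1.19)/(4πk) = 0.5862/(4π·0.0488) = 0.9559 K/W
  R_phenolic foam = (1/1.19 − 1/1.82)/(4πk) = 0.2909/(4π·0.0240) = 0.9645 K/W
ΣR = 1.191×10^-5 + 0.9559 + 0.9645 = 1.920 K/W
Q = ΔT/ΣR = (93 K − 291.3 K)/1.920 = -103 W
(Negative Q ⇒ heat flows inward; heat gain = 103 W.)

Q = 103 W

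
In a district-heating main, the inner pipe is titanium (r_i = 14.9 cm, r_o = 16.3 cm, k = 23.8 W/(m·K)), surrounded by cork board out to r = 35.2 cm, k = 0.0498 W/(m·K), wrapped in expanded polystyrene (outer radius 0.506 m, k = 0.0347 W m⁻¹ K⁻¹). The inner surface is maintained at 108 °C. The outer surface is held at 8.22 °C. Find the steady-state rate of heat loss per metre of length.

Resistance network (inner→outer):
  R'_titanium = ln(0.163/0.149)/(2πk) = 0.08980/(2π·23.8) = 6.005×10^-4 m·K/W
  R'_cork board = ln(0.352/0.163)/(2πk) = 0.7699/(2π·0.0498) = 2.460 m·K/W
  R'_expanded polystyrene = ln(0.506/0.352)/(2πk) = 0.3629/(2π·0.0347) = 1.665 m·K/W
ΣR = 6.005×10^-4 + 2.460 + 1.665 = 4.126 m·K/W
Q' = ΔT/ΣR = (108 °C − 8.22 °C)/4.126 = 24.2 W/m

Q' = 24.2 W/m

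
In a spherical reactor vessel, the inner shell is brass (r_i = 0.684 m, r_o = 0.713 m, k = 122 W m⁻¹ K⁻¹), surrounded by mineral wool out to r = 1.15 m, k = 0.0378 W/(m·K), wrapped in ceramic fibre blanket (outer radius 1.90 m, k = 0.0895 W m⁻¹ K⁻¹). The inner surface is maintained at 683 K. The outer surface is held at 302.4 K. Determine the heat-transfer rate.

Series thermal resistances, inner to outer:
  R_brass = (1/0.684 − 1/0.713)/(4πk) = 0.05946/(4π·122) = 3.879×10^-5 K/W
  R_mineral wool = (1/0.713 − 1/1.15)/(4πk) = 0.5330/(4π·0.0378) = 1.122 K/W
  R_ceramic fibre blanket = (1/1.15 − 1/1.90)/(4πk) = 0.3432/(4π·0.0895) = 0.3052 K/W
ΣR = 3.879×10^-5 + 1.122 + 0.3052 = 1.427 K/W
Q = ΔT/ΣR = (683 K − 302.4 K)/1.427 = 267 W

Q = 267 W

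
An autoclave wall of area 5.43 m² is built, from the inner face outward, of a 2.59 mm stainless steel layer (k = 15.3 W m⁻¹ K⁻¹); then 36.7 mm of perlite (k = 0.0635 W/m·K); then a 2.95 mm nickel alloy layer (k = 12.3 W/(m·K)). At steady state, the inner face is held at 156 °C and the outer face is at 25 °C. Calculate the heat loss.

Treat each layer as a resistance in series:
  R_stainless steel = L/(kA) = 0.00259/(15.3·5.43) = 3.118×10^-5 K/W
  R_perlite = L/(kA) = 0.0367/(0.0635·5.43) = 0.1064 K/W
  R_nickel alloy = L/(kA) = 0.00295/(12.3·5.43) = 4.417×10^-5 K/W
ΣR = 3.118×10^-5 + 0.1064 + 4.417×10^-5 = 0.1065 K/W
Q = ΔT/ΣR = (156 °C − 25 °C)/0.1065 = 1230 W

Q = 1230 W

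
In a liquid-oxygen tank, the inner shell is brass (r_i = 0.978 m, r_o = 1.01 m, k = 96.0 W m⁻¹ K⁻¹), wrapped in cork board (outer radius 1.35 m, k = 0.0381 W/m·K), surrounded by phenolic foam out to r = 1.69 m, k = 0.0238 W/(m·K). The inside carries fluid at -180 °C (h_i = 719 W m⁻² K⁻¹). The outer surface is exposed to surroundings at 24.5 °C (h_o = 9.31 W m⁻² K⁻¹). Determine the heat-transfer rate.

Q = 200 W

Resistance network (inner→outer):
  R_conv,in = 1/(4πr²h) = 1/(4π·0.978²·719) = 1.157×10^-4 K/W
  R_brass = (1/0.978 − 1/1.01)/(4πk) = 0.03240/(4π·96.0) = 2.685×10^-5 K/W
  R_cork board = (1/1.01 − 1/1.35)/(4πk) = 0.2494/(4π·0.0381) = 0.5208 K/W
  R_phenolic foam = (1/1.35 − 1/1.69)/(4πk) = 0.1490/(4π·0.0238) = 0.4983 K/W
  R_conv,out = 1/(4πr²h) = 1/(4π·1.69²·9.31) = 0.002993 K/W
ΣR = 1.157×10^-4 + 2.685×10^-5 + 0.5208 + 0.4983 + 0.002993 = 1.022 K/W
Q = ΔT/ΣR = (-180 °C − 24.5 °C)/1.022 = -200 W
(Negative Q ⇒ heat flows inward; heat gain = 200 W.)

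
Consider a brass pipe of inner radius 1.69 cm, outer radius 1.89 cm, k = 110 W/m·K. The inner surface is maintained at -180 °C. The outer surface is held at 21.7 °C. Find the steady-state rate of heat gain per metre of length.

Q' = 1250 kW/m

Q' = 2πk·ΔT/ln(r₂/r₁) = 2π × 110 × 201.7 / ln(0.0189/0.0169) = 1.25×10^6 W/m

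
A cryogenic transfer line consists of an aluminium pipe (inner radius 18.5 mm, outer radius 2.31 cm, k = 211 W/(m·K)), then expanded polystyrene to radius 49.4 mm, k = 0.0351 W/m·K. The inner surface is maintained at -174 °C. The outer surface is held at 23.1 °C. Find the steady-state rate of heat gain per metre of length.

Q' = 57.2 W/m

Resistance network (inner→outer):
  R'_aluminium = ln(0.0231/0.0185)/(2πk) = 0.2221/(2π·211) = 1.675×10^-4 m·K/W
  R'_expanded polystyrene = ln(0.0494/0.0231)/(2πk) = 0.7601/(2π·0.0351) = 3.447 m·K/W
ΣR = 1.675×10^-4 + 3.447 = 3.447 m·K/W
Q' = ΔT/ΣR = (-174 °C − 23.1 °C)/3.447 = -57.2 W/m
(Negative Q' ⇒ heat flows inward; heat gain = 57.2 W/m.)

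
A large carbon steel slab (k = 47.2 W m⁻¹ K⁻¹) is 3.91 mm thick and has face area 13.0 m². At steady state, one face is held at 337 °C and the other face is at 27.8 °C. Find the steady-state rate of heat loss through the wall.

Q = 4.85×10^7 W

Q = kA·ΔT/L = 47.2 × 13.0 × |337 °C − 27.8 °C| / 0.00391 = 4.85×10^7 W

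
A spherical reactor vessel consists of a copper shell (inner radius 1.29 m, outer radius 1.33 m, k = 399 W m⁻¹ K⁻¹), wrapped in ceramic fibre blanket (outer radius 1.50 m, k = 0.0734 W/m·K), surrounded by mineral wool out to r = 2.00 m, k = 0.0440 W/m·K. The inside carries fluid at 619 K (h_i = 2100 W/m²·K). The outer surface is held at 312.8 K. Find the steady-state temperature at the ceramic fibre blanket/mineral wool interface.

T = 547 K

Resistance network (inner→outer):
  R_conv,in = 1/(4πr²h) = 1/(4π·1.29²·2100) = 2.277×10^-5 K/W
  R_copper = (1/1.29 − 1/1.33)/(4πk) = 0.02331/(4π·399) = 4.650×10^-6 K/W
  R_ceramic fibre blanket = (1/1.33 − 1/1.50)/(4πk) = 0.08521/(4π·0.0734) = 0.09238 K/W
  R_mineral wool = (1/1.50 − 1/2.00)/(4πk) = 0.1667/(4π·0.0440) = 0.3014 K/W
ΣR = 2.277×10^-5 + 4.650×10^-6 + 0.09238 + 0.3014 = 0.3938 K/W
Q = ΔT/ΣR = (619 K − 312.8 K)/0.3938 = 777.6 W
From the inner boundary to the ceramic fibre blanket/mineral wool interface, ΣR_partial = 0.09241 K/W.
T_interface = T_in − Q·ΣR_partial = 619 K − (777.6)(0.09241) = 547 K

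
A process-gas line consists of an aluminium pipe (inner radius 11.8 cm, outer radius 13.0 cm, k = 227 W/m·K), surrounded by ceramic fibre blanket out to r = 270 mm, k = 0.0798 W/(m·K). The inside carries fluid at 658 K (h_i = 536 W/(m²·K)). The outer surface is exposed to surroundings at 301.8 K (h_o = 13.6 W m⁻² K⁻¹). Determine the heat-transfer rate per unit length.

Q' = 237 W/m

Series thermal resistances, inner to outer:
  R'_conv,in = 1/(2πr h) = 1/(2π·0.118·536) = 0.002516 m·K/W
  R'_aluminium = ln(0.130/0.118)/(2πk) = 0.09685/(2π·227) = 6.790×10^-5 m·K/W
  R'_ceramic fibre blanket = ln(0.270/0.130)/(2πk) = 0.7309/(2π·0.0798) = 1.458 m·K/W
  R'_conv,out = 1/(2πr h) = 1/(2π·0.270·13.6) = 0.04334 m·K/W
ΣR = 0.002516 + 6.790×10^-5 + 1.458 + 0.04334 = 1.504 m·K/W
Q' = ΔT/ΣR = (658 K − 301.8 K)/1.504 = 237 W/m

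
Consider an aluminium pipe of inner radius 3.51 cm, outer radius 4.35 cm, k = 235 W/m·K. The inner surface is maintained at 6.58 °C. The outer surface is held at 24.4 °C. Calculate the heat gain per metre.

Q' = 2πk·ΔT/ln(r₂/r₁) = 2π × 235 × 17.82 / ln(0.0435/0.0351) = 1.23×10^5 W/m

Q' = 1.23×10^5 W/m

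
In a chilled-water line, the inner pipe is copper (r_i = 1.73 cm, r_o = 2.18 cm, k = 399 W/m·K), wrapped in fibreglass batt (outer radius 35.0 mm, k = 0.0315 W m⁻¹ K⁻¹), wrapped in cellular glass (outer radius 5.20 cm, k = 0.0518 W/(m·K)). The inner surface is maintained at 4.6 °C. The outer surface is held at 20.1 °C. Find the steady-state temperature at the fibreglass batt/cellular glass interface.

T = 14.9 °C

Series thermal resistances, inner to outer:
  R'_copper = ln(0.0218/0.0173)/(2πk) = 0.2312/(2π·399) = 9.222×10^-5 m·K/W
  R'_fibreglass batt = ln(0.0350/0.0218)/(2πk) = 0.4734/(2π·0.0315) = 2.392 m·K/W
  R'_cellular glass = ln(0.0520/0.0350)/(2πk) = 0.3959/(2π·0.0518) = 1.216 m·K/W
ΣR = 9.222×10^-5 + 2.392 + 1.216 = 3.608 m·K/W
Q' = ΔT/ΣR = (4.6 °C − 20.1 °C)/3.608 = -4.296 W/m
From the inner boundary to the fibreglass batt/cellular glass interface, ΣR_partial = 2.392 m·K/W.
T_interface = T_in − Q'·ΣR_partial = 4.6 °C − (-4.296)(2.392) = 14.9 °C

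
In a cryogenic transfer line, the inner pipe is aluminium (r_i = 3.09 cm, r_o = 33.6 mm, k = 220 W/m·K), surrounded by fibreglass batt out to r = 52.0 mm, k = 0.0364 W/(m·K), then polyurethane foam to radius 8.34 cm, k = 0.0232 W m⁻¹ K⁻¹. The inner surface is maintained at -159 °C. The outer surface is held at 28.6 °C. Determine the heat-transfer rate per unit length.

Q' = 36.4 W/m

Resistance network (inner→outer):
  R'_aluminium = ln(0.0336/0.0309)/(2πk) = 0.08377/(2π·220) = 6.060×10^-5 m·K/W
  R'_fibreglass batt = ln(0.0520/0.0336)/(2πk) = 0.4367/(2π·0.0364) = 1.909 m·K/W
  R'_polyurethane foam = ln(0.0834/0.0520)/(2πk) = 0.4724/(2π·0.0232) = 3.241 m·K/W
ΣR = 6.060×10^-5 + 1.909 + 3.241 = 5.150 m·K/W
Q' = ΔT/ΣR = (-159 °C − 28.6 °C)/5.150 = -36.4 W/m
(Negative Q' ⇒ heat flows inward; heat gain = 36.4 W/m.)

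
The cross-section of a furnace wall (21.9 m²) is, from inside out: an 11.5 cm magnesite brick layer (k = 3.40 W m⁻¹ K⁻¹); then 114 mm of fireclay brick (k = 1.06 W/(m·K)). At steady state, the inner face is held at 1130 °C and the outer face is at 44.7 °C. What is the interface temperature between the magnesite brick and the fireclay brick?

Resistance network (inner→outer):
  R_magnesite brick = L/(kA) = 0.115/(3.40·21.9) = 0.001544 K/W
  R_fireclay brick = L/(kA) = 0.114/(1.06·21.9) = 0.004911 K/W
ΣR = 0.001544 + 0.004911 = 0.006455 K/W
Q = ΔT/ΣR = (1130 °C − 44.7 °C)/0.006455 = 1.681×10^5 W
From the inner boundary to the magnesite brick/fireclay brick interface, ΣR_partial = 0.001544 K/W.
T_interface = T_in − Q·ΣR_partial = 1130 °C − (1.681×10^5)(0.001544) = 870 °C

T = 870 °C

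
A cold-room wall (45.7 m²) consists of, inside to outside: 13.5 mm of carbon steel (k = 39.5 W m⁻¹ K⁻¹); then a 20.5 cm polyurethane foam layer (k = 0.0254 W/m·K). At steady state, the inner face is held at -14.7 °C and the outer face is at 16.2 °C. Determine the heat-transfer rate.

Series thermal resistances, inner to outer:
  R_carbon steel = L/(kA) = 0.0135/(39.5·45.7) = 7.479×10^-6 K/W
  R_polyurethane foam = L/(kA) = 0.205/(0.0254·45.7) = 0.1766 K/W
ΣR = 7.479×10^-6 + 0.1766 = 0.1766 K/W
Q = ΔT/ΣR = (-14.7 °C − 16.2 °C)/0.1766 = -175 W
(Negative Q ⇒ heat flows inward; heat gain = 175 W.)

Q = 175 W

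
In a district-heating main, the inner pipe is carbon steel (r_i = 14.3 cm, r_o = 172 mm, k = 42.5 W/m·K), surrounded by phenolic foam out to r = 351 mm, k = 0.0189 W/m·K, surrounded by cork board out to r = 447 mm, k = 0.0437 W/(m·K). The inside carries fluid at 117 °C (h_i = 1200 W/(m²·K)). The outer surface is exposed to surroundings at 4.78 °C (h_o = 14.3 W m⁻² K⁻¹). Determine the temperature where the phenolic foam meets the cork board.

Resistance network (inner→outer):
  R'_conv,in = 1/(2πr h) = 1/(2π·0.143·1200) = 9.275×10^-4 m·K/W
  R'_carbon steel = ln(0.172/0.143)/(2πk) = 0.1846/(2π·42.5) = 6.915×10^-4 m·K/W
  R'_phenolic foam = ln(0.351/0.172)/(2πk) = 0.7133/(2π·0.0189) = 6.007 m·K/W
  R'_cork board = ln(0.447/0.351)/(2πk) = 0.2418/(2π·0.0437) = 0.8805 m·K/W
  R'_conv,out = 1/(2πr h) = 1/(2π·0.447·14.3) = 0.02490 m·K/W
ΣR = 9.275×10^-4 + 6.915×10^-4 + 6.007 + 0.8805 + 0.02490 = 6.914 m·K/W
Q' = ΔT/ΣR = (117 °C − 4.78 °C)/6.914 = 16.23 W/m
From the inner boundary to the phenolic foam/cork board interface, ΣR_partial = 6.009 m·K/W.
T_interface = T_in − Q'·ΣR_partial = 117 °C − (16.23)(6.009) = 19.5 °C

T = 19.5 °C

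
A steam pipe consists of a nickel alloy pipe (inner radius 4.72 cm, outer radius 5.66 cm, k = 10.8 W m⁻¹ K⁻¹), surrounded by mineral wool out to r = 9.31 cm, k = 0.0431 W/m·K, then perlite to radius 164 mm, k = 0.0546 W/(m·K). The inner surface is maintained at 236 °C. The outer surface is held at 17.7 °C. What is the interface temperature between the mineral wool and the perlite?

T = 121 °C

Treat each layer as a resistance in series:
  R'_nickel alloy = ln(0.0566/0.0472)/(2πk) = 0.1816/(2π·10.8) = 0.002676 m·K/W
  R'_mineral wool = ln(0.0931/0.0566)/(2πk) = 0.4977/(2π·0.0431) = 1.838 m·K/W
  R'_perlite = ln(0.164/0.0931)/(2πk) = 0.5662/(2π·0.0546) = 1.650 m·K/W
ΣR = 0.002676 + 1.838 + 1.650 = 3.491 m·K/W
Q' = ΔT/ΣR = (236 °C − 17.7 °C)/3.491 = 62.53 W/m
From the inner boundary to the mineral wool/perlite interface, ΣR_partial = 1.841 m·K/W.
T_interface = T_in − Q'·ΣR_partial = 236 °C − (62.53)(1.841) = 121 °C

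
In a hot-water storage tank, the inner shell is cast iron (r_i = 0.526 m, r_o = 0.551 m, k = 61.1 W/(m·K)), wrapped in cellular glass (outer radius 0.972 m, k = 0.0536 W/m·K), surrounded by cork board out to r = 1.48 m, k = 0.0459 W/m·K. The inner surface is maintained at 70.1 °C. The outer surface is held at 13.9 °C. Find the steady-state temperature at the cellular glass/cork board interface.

T = 33.2 °C

Treat each layer as a resistance in series:
  R_cast iron = (1/0.526 − 1/0.551)/(4πk) = 0.08626/(4π·61.1) = 1.123×10^-4 K/W
  R_cellular glass = (1/0.551 − 1/0.972)/(4πk) = 0.7861/(4π·0.0536) = 1.167 K/W
  R_cork board = (1/0.972 − 1/1.48)/(4πk) = 0.3531/(4π·0.0459) = 0.6122 K/W
ΣR = 1.123×10^-4 + 1.167 + 0.6122 = 1.779 K/W
Q = ΔT/ΣR = (70.1 °C − 13.9 °C)/1.779 = 31.59 W
From the inner boundary to the cellular glass/cork board interface, ΣR_partial = 1.167 K/W.
T_interface = T_in − Q·ΣR_partial = 70.1 °C − (31.59)(1.167) = 33.2 °C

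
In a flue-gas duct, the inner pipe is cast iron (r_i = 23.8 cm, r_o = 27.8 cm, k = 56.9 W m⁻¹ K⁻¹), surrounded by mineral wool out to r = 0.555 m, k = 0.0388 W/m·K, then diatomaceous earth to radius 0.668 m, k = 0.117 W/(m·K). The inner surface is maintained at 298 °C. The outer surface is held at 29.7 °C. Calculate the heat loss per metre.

Series thermal resistances, inner to outer:
  R'_cast iron = ln(0.278/0.238)/(2πk) = 0.1554/(2π·56.9) = 4.345×10^-4 m·K/W
  R'_mineral wool = ln(0.555/0.278)/(2πk) = 0.6913/(2π·0.0388) = 2.836 m·K/W
  R'_diatomaceous earth = ln(0.668/0.555)/(2πk) = 0.1853/(2π·0.117) = 0.2521 m·K/W
ΣR = 4.345×10^-4 + 2.836 + 0.2521 = 3.089 m·K/W
Q' = ΔT/ΣR = (298 °C − 29.7 °C)/3.089 = 86.9 W/m

Q' = 86.9 W/m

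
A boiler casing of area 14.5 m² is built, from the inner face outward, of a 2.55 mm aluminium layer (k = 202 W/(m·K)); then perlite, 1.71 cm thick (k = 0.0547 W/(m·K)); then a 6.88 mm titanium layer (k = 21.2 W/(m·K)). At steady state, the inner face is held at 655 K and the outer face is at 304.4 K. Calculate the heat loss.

Resistance network (inner→outer):
  R_aluminium = L/(kA) = 0.00255/(202·14.5) = 8.706×10^-7 K/W
  R_perlite = L/(kA) = 0.0171/(0.0547·14.5) = 0.02156 K/W
  R_titanium = L/(kA) = 0.00688/(21.2·14.5) = 2.238×10^-5 K/W
ΣR = 8.706×10^-7 + 0.02156 + 2.238×10^-5 = 0.02158 K/W
Q = ΔT/ΣR = (655 K − 304.4 K)/0.02158 = 16200 W

Q = 16.2 kW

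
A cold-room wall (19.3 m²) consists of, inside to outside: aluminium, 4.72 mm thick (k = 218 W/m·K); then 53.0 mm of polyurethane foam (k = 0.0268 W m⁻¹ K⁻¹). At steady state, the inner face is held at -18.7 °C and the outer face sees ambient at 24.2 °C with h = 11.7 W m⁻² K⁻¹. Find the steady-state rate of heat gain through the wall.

Treat each layer as a resistance in series:
  R_aluminium = L/(kA) = 0.00472/(218·19.3) = 1.122×10^-6 K/W
  R_polyurethane foam = L/(kA) = 0.0530/(0.0268·19.3) = 0.1025 K/W
  R_conv,out = 1/(hA) = 1/(11.7·19.3) = 0.004429 K/W
ΣR = 1.122×10^-6 + 0.1025 + 0.004429 = 0.1069 K/W
Q = ΔT/ΣR = (-18.7 °C − 24.2 °C)/0.1069 = -401 W
(Negative Q ⇒ heat flows inward; heat gain = 401 W.)

Q = 401 W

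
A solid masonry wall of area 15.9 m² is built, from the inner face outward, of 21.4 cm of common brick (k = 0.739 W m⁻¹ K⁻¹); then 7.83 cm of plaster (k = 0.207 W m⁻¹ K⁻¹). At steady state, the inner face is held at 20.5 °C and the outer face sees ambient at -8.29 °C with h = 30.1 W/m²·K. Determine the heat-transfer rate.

Q = 653 W

Series thermal resistances, inner to outer:
  R_common brick = L/(kA) = 0.214/(0.739·15.9) = 0.01821 K/W
  R_plaster = L/(kA) = 0.0783/(0.207·15.9) = 0.02379 K/W
  R_conv,out = 1/(hA) = 1/(30.1·15.9) = 0.002089 K/W
ΣR = 0.01821 + 0.02379 + 0.002089 = 0.04409 K/W
Q = ΔT/ΣR = (20.5 °C − -8.29 °C)/0.04409 = 653 W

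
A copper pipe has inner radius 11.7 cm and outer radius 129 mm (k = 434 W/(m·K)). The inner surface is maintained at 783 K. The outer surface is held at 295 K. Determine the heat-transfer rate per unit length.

Q' = 1.36×10^7 W/m

Q' = 2πk·ΔT/ln(r₂/r₁) = 2π × 434 × 488 / ln(0.129/0.117) = 1.36×10^7 W/m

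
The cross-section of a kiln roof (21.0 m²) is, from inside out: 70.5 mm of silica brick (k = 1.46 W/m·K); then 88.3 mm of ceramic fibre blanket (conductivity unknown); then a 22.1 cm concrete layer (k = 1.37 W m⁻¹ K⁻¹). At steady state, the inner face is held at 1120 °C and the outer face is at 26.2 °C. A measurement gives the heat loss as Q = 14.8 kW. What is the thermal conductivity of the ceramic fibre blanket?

k = 0.0658 W/m·K

ΣR = ΔT/Q = |1120 − 26.2|/14800 = 0.07391 K/W
Known resistances:
  R_silica brick = L/(kA) = 0.0705/(1.46·21.0) = 0.002299 K/W
  R_concrete = L/(kA) = 0.221/(1.37·21.0) = 0.007682 K/W
R_ceramic fibre blanket = ΣR − ΣR_known = 0.07391 − 0.009981 = 0.06393 K/W
L/(kA) = 0.06393 ⇒ k = 0.0883/(0.06393·21.0) = 0.0658 W/m·K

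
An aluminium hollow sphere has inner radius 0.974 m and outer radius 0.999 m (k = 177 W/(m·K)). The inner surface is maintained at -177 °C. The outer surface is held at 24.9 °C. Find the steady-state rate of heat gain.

Q = 17500 kW

Q = 4πk·ΔT/(1/r₁ − 1/r₂) = 4π × 177 × 201.9 / (1/0.974 − 1/0.999) = 1.75×10^7 W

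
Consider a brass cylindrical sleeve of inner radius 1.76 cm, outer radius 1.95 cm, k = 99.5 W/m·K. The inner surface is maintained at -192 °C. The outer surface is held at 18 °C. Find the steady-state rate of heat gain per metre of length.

Q' = 1280 kW/m

Q' = 2πk·ΔT/ln(r₂/r₁) = 2π × 99.5 × 210 / ln(0.0195/0.0176) = 1.28×10^6 W/m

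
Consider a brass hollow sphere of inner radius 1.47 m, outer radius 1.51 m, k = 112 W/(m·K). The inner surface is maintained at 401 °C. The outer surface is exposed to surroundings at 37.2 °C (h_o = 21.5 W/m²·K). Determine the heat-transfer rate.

Series thermal resistances, inner to outer:
  R_brass = (1/1.47 − 1/1.51)/(4πk) = 0.01802/(4π·112) = 1.280×10^-5 K/W
  R_conv,out = 1/(4πr²h) = 1/(4π·1.51²·21.5) = 0.001623 K/W
ΣR = 1.280×10^-5 + 0.001623 = 0.001636 K/W
Q = ΔT/ΣR = (401 °C − 37.2 °C)/0.001636 = 2.22×10^5 W

Q = 222 kW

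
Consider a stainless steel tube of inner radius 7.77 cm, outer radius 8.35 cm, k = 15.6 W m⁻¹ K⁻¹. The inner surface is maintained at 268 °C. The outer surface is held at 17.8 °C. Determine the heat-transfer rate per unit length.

Q' = 341 kW/m

Q' = 2πk·ΔT/ln(r₂/r₁) = 2π × 15.6 × 250.2 / ln(0.0835/0.0777) = 3.41×10^5 W/m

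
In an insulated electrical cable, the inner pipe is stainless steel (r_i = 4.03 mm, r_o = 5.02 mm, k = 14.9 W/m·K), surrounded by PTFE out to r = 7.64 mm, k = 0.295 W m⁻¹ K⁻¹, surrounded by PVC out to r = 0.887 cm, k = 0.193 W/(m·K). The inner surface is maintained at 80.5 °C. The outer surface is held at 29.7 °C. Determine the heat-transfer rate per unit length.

Treat each layer as a resistance in series:
  R'_stainless steel = ln(0.00502/0.00403)/(2πk) = 0.2197/(2π·14.9) = 0.002346 m·K/W
  R'_PTFE = ln(0.00764/0.00502)/(2πk) = 0.4200/(2π·0.295) = 0.2266 m·K/W
  R'_PVC = ln(0.00887/0.00764)/(2πk) = 0.1493/(2π·0.193) = 0.1231 m·K/W
ΣR = 0.002346 + 0.2266 + 0.1231 = 0.3520 m·K/W
Q' = ΔT/ΣR = (80.5 °C − 29.7 °C)/0.3520 = 144 W/m

Q' = 144 W/m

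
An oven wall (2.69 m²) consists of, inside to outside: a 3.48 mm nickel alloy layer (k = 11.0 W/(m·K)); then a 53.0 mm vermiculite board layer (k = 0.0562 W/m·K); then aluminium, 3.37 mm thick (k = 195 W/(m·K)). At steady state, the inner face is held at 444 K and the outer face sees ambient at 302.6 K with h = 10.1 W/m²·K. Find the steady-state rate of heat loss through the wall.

Q = 365 W

Treat each layer as a resistance in series:
  R_nickel alloy = L/(kA) = 0.00348/(11.0·2.69) = 1.176×10^-4 K/W
  R_vermiculite board = L/(kA) = 0.0530/(0.0562·2.69) = 0.3506 K/W
  R_aluminium = L/(kA) = 0.00337/(195·2.69) = 6.425×10^-6 K/W
  R_conv,out = 1/(hA) = 1/(10.1·2.69) = 0.03681 K/W
ΣR = 1.176×10^-4 + 0.3506 + 6.425×10^-6 + 0.03681 = 0.3875 K/W
Q = ΔT/ΣR = (444 K − 302.6 K)/0.3875 = 365 W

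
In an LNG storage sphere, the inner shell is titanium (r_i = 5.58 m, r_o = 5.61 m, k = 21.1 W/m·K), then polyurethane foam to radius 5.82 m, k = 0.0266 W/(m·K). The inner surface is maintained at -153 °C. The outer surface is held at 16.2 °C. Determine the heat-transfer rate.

Q = 8.79 kW

Series thermal resistances, inner to outer:
  R_titanium = (1/5.58 − 1/5.61)/(4πk) = 9.584×10^-4/(4π·21.1) = 3.614×10^-6 K/W
  R_polyurethane foam = (1/5.61 − 1/5.82)/(4πk) = 0.006432/(4π·0.0266) = 0.01924 K/W
ΣR = 3.614×10^-6 + 0.01924 = 0.01924 K/W
Q = ΔT/ΣR = (-153 °C − 16.2 °C)/0.01924 = -8790 W
(Negative Q ⇒ heat flows inward; heat gain = 8790 W.)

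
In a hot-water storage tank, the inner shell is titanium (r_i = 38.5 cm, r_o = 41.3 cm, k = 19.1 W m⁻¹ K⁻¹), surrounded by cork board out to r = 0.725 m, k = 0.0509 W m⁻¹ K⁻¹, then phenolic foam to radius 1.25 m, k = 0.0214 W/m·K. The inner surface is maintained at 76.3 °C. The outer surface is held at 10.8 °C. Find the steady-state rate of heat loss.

Resistance network (inner→outer):
  R_titanium = (1/0.385 − 1/0.413)/(4πk) = 0.1761/(4π·19.1) = 7.337×10^-4 K/W
  R_cork board = (1/0.413 − 1/0.725)/(4πk) = 1.042/(4π·0.0509) = 1.629 K/W
  R_phenolic foam = (1/0.725 − 1/1.25)/(4πk) = 0.5793/(4π·0.0214) = 2.154 K/W
ΣR = 7.337×10^-4 + 1.629 + 2.154 = 3.784 K/W
Q = ΔT/ΣR = (76.3 °C − 10.8 °C)/3.784 = 17.3 W

Q = 17.3 W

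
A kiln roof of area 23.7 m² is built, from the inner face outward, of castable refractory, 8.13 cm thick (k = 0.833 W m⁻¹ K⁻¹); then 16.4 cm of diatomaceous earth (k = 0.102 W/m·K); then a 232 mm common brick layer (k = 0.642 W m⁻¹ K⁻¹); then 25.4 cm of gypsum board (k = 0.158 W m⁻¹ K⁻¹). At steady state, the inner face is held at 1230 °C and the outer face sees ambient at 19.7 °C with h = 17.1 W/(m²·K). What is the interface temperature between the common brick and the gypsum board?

Resistance network (inner→outer):
  R_castable refractory = L/(kA) = 0.0813/(0.833·23.7) = 0.004118 K/W
  R_diatomaceous earth = L/(kA) = 0.164/(0.102·23.7) = 0.06784 K/W
  R_common brick = L/(kA) = 0.232/(0.642·23.7) = 0.01525 K/W
  R_gypsum board = L/(kA) = 0.254/(0.158·23.7) = 0.06783 K/W
  R_conv,out = 1/(hA) = 1/(17.1·23.7) = 0.002467 K/W
ΣR = 0.004118 + 0.06784 + 0.01525 + 0.06783 + 0.002467 = 0.1575 K/W
Q = ΔT/ΣR = (1230 °C − 19.7 °C)/0.1575 = 7684 W
From the inner boundary to the common brick/gypsum board interface, ΣR_partial = 0.08721 K/W.
T_interface = T_in − Q·ΣR_partial = 1230 °C − (7684)(0.08721) = 560 °C

T = 560 °C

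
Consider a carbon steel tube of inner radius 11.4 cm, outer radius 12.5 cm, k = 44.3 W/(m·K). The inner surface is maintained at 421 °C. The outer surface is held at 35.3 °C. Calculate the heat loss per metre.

Q' = 2πk·ΔT/ln(r₂/r₁) = 2π × 44.3 × 385.7 / ln(0.125/0.114) = 1.17×10^6 W/m

Q' = 1170 kW/m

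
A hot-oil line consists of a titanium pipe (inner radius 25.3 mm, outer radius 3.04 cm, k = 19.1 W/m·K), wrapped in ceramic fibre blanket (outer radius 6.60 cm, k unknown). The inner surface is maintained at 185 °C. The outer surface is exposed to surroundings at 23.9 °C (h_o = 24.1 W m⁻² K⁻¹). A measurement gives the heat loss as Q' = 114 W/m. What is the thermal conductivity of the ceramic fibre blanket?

ΣR = ΔT/Q' = |185 − 23.9|/114 = 1.413 m·K/W
Known resistances:
  R'_titanium = ln(0.0304/0.0253)/(2πk) = 0.1836/(2π·19.1) = 0.001530 m·K/W
  R'_conv,out = 1/(2πr h) = 1/(2π·0.0660·24.1) = 0.1001 m·K/W
R_ceramic fibre blanket = ΣR − ΣR_known = 1.413 − 0.1016 = 1.311 m·K/W
ln(r₂/r₁)/(2πk) = 1.311 ⇒ k = 0.7752/(2π·1.311) = 0.0941 W/m·K

k = 0.0941 W/m·K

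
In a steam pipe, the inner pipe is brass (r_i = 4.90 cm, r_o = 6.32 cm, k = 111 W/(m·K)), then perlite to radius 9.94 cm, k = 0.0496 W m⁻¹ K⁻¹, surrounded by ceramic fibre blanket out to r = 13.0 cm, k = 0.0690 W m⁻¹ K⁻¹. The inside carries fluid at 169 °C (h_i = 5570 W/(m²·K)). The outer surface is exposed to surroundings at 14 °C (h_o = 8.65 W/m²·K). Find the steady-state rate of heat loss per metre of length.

Q' = 70.0 W/m

Resistance network (inner→outer):
  R'_conv,in = 1/(2πr h) = 1/(2π·0.0490·5570) = 5.831×10^-4 m·K/W
  R'_brass = ln(0.0632/0.0490)/(2πk) = 0.2545/(2π·111) = 3.649×10^-4 m·K/W
  R'_perlite = ln(0.0994/0.0632)/(2πk) = 0.4528/(2π·0.0496) = 1.453 m·K/W
  R'_ceramic fibre blanket = ln(0.130/0.0994)/(2πk) = 0.2684/(2π·0.0690) = 0.6190 m·K/W
  R'_conv,out = 1/(2πr h) = 1/(2π·0.130·8.65) = 0.1415 m·K/W
ΣR = 5.831×10^-4 + 3.649×10^-4 + 1.453 + 0.6190 + 0.1415 = 2.214 m·K/W
Q' = ΔT/ΣR = (169 °C − 14 °C)/2.214 = 70.0 W/m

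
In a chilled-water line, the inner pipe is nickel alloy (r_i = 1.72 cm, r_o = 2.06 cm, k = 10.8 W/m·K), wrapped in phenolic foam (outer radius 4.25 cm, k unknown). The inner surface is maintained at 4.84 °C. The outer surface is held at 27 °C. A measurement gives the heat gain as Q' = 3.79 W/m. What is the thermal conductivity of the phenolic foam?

k = 0.0197 W/m·K

ΣR = ΔT/Q' = |4.84 − 27|/3.79 = 5.847 m·K/W
Known resistances:
  R'_nickel alloy = ln(0.0206/0.0172)/(2πk) = 0.1804/(2π·10.8) = 0.002658 m·K/W
R_phenolic foam = ΣR − ΣR_known = 5.847 − 0.002658 = 5.844 m·K/W
ln(r₂/r₁)/(2πk) = 5.844 ⇒ k = 0.7242/(2π·5.844) = 0.0197 W/m·K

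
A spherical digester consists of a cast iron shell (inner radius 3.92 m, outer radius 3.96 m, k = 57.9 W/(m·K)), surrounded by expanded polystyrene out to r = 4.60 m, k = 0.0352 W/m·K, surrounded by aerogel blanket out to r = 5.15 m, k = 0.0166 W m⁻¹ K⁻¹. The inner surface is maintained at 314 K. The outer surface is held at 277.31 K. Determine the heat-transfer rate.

Series thermal resistances, inner to outer:
  R_cast iron = (1/3.92 − 1/3.96)/(4πk) = 0.002577/(4π·57.9) = 3.542×10^-6 K/W
  R_expanded polystyrene = (1/3.96 − 1/4.60)/(4πk) = 0.03513/(4π·0.0352) = 0.07943 K/W
  R_aerogel blanket = (1/4.60 − 1/5.15)/(4πk) = 0.02322/(4π·0.0166) = 0.1113 K/W
ΣR = 3.542×10^-6 + 0.07943 + 0.1113 = 0.1907 K/W
Q = ΔT/ΣR = (314 K − 277.31 K)/0.1907 = 192 W

Q = 192 W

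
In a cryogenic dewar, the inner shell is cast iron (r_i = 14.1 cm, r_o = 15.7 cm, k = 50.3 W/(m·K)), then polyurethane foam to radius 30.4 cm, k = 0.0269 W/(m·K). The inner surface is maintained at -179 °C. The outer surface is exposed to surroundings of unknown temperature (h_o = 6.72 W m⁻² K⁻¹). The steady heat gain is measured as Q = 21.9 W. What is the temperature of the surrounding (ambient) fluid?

Series resistances:
  R_cast iron = (1/0.141 − 1/0.157)/(4πk) = 0.7228/(4π·50.3) = 0.001143 K/W
  R_polyurethane foam = (1/0.157 − 1/0.304)/(4πk) = 3.080/(4π·0.0269) = 9.111 K/W
  R_conv,out = 1/(4πr²h) = 1/(4π·0.304²·6.72) = 0.1281 K/W
ΣR = 9.241 K/W
ΔT = Q·ΣR = 21.9 × 9.241 = 202.4 K
Heat flows inward, so T_out = T_in + ΔT = -179 + 202.4 = 23.4 °C

T_out = 23.4 °C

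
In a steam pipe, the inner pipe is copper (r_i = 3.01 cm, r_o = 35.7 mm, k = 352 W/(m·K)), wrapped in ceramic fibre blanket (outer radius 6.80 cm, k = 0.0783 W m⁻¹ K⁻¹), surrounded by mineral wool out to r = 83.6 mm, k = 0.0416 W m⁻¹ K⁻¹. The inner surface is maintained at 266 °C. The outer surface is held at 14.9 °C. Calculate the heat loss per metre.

Q' = 120 W/m

Resistance network (inner→outer):
  R'_copper = ln(0.0357/0.0301)/(2πk) = 0.1706/(2π·352) = 7.715×10^-5 m·K/W
  R'_ceramic fibre blanket = ln(0.0680/0.0357)/(2πk) = 0.6444/(2π·0.0783) = 1.310 m·K/W
  R'_mineral wool = ln(0.0836/0.0680)/(2πk) = 0.2065/(2π·0.0416) = 0.7902 m·K/W
ΣR = 7.715×10^-5 + 1.310 + 0.7902 = 2.100 m·K/W
Q' = ΔT/ΣR = (266 °C − 14.9 °C)/2.100 = 120 W/m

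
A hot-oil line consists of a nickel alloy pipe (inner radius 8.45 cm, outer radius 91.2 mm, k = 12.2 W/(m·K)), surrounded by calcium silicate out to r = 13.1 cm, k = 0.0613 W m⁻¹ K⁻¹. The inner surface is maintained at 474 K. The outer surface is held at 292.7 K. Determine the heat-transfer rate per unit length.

Treat each layer as a resistance in series:
  R'_nickel alloy = ln(0.0912/0.0845)/(2πk) = 0.07630/(2π·12.2) = 9.954×10^-4 m·K/W
  R'_calcium silicate = ln(0.131/0.0912)/(2πk) = 0.3621/(2π·0.0613) = 0.9402 m·K/W
ΣR = 9.954×10^-4 + 0.9402 = 0.9412 m·K/W
Q' = ΔT/ΣR = (474 K − 292.7 K)/0.9412 = 193 W/m

Q' = 193 W/m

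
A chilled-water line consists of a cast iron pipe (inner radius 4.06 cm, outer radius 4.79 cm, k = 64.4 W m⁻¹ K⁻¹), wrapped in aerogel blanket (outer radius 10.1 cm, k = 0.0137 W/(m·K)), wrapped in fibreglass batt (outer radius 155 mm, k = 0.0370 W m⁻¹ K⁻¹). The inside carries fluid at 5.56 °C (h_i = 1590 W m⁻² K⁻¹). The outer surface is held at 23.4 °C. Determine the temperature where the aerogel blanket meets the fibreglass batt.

Treat each layer as a resistance in series:
  R'_conv,in = 1/(2πr h) = 1/(2π·0.0406·1590) = 0.002465 m·K/W
  R'_cast iron = ln(0.0479/0.0406)/(2πk) = 0.1653/(2π·64.4) = 4.086×10^-4 m·K/W
  R'_aerogel blanket = ln(0.101/0.0479)/(2πk) = 0.7460/(2π·0.0137) = 8.666 m·K/W
  R'_fibreglass batt = ln(0.155/0.101)/(2πk) = 0.4283/(2π·0.0370) = 1.842 m·K/W
ΣR = 0.002465 + 4.086×10^-4 + 8.666 + 1.842 = 10.51 m·K/W
Q' = ΔT/ΣR = (5.56 °C − 23.4 °C)/10.51 = -1.697 W/m
From the inner boundary to the aerogel blanket/fibreglass batt interface, ΣR_partial = 8.669 m·K/W.
T_interface = T_in − Q'·ΣR_partial = 5.56 °C − (-1.697)(8.669) = 20.3 °C

T = 20.3 °C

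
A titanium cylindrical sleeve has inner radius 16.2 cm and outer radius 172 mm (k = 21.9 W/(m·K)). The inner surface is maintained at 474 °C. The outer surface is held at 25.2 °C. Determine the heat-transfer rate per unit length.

Q' = 1030 kW/m

Q' = 2πk·ΔT/ln(r₂/r₁) = 2π × 21.9 × 448.8 / ln(0.172/0.162) = 1.03×10^6 W/m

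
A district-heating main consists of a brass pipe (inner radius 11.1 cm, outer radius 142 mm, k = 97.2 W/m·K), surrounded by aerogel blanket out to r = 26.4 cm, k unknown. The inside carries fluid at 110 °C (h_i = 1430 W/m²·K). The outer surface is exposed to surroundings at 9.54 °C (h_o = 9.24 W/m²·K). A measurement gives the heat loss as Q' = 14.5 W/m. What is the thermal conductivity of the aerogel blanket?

ΣR = ΔT/Q' = |110 − 9.54|/14.5 = 6.928 m·K/W
Known resistances:
  R'_conv,in = 1/(2πr h) = 1/(2π·0.111·1430) = 0.001003 m·K/W
  R'_brass = ln(0.142/0.111)/(2πk) = 0.2463/(2π·97.2) = 4.033×10^-4 m·K/W
  R'_conv,out = 1/(2πr h) = 1/(2π·0.264·9.24) = 0.06524 m·K/W
R_aerogel blanket = ΣR − ΣR_known = 6.928 − 0.06665 = 6.861 m·K/W
ln(r₂/r₁)/(2πk) = 6.861 ⇒ k = 0.6201/(2π·6.861) = 0.0144 W/m·K

k = 0.0144 W/m·K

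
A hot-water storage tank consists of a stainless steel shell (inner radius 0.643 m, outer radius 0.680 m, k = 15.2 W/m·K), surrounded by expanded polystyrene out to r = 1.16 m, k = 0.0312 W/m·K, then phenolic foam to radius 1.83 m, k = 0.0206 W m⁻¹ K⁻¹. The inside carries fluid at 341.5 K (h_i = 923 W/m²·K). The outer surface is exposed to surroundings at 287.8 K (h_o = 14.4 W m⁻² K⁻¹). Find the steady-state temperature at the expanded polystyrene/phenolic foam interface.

T = 311.4 K

Treat each layer as a resistance in series:
  R_conv,in = 1/(4πr²h) = 1/(4π·0.643²·923) = 2.085×10^-4 K/W
  R_stainless steel = (1/0.643 − 1/0.680)/(4πk) = 0.08462/(4π·15.2) = 4.430×10^-4 K/W
  R_expanded polystyrene = (1/0.680 − 1/1.16)/(4πk) = 0.6085/(4π·0.0312) = 1.552 K/W
  R_phenolic foam = (1/1.16 − 1/1.83)/(4πk) = 0.3156/(4π·0.0206) = 1.219 K/W
  R_conv,out = 1/(4πr²h) = 1/(4π·1.83²·14.4) = 0.001650 K/W
ΣR = 2.085×10^-4 + 4.430×10^-4 + 1.552 + 1.219 + 0.001650 = 2.773 K/W
Q = ΔT/ΣR = (341.5 K − 287.8 K)/2.773 = 19.37 W
From the inner boundary to the expanded polystyrene/phenolic foam interface, ΣR_partial = 1.553 K/W.
T_interface = T_in − Q·ΣR_partial = 341.5 K − (19.37)(1.553) = 311.4 K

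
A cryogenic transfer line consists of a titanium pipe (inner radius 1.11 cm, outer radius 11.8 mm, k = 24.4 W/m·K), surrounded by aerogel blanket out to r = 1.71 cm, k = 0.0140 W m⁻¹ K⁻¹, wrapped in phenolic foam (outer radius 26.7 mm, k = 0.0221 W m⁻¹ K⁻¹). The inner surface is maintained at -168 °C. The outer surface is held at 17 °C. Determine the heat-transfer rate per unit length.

Q' = 24.9 W/m

Resistance network (inner→outer):
  R'_titanium = ln(0.0118/0.0111)/(2πk) = 0.06115/(2π·24.4) = 3.989×10^-4 m·K/W
  R'_aerogel blanket = ln(0.0171/0.0118)/(2πk) = 0.3710/(2π·0.0140) = 4.217 m·K/W
  R'_phenolic foam = ln(0.0267/0.0171)/(2πk) = 0.4456/(2π·0.0221) = 3.209 m·K/W
ΣR = 3.989×10^-4 + 4.217 + 3.209 = 7.426 m·K/W
Q' = ΔT/ΣR = (-168 °C − 17 °C)/7.426 = -24.9 W/m
(Negative Q' ⇒ heat flows inward; heat gain = 24.9 W/m.)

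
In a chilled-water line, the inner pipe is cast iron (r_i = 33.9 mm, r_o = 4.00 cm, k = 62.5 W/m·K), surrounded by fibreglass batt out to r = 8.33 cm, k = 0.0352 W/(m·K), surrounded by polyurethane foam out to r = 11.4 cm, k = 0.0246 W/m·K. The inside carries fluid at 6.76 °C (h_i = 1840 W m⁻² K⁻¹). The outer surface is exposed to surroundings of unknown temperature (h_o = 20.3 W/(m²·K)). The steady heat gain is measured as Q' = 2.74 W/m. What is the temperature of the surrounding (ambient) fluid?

Sum the resistances:
  R'_conv,in = 1/(2πr h) = 1/(2π·0.0339·1840) = 0.002552 m·K/W
  R'_cast iron = ln(0.0400/0.0339)/(2πk) = 0.1655/(2π·62.5) = 4.214×10^-4 m·K/W
  R'_fibreglass batt = ln(0.0833/0.0400)/(2πk) = 0.7336/(2π·0.0352) = 3.317 m·K/W
  R'_polyurethane foam = ln(0.114/0.0833)/(2πk) = 0.3137/(2π·0.0246) = 2.030 m·K/W
  R'_conv,out = 1/(2πr h) = 1/(2π·0.114·20.3) = 0.06877 m·K/W
ΣR = 5.418 m·K/W
ΔT = Q'·ΣR = 2.74 × 5.418 = 14.85 K
Heat flows inward, so T_out = T_in + ΔT = 6.76 + 14.85 = 21.6 °C

T_out = 21.6 °C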